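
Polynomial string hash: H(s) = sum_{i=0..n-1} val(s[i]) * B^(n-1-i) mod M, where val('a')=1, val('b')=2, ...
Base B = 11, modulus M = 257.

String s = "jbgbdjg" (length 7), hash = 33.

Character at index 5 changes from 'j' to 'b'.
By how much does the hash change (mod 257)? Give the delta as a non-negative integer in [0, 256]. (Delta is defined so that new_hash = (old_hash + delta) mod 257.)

Answer: 169

Derivation:
Delta formula: (val(new) - val(old)) * B^(n-1-k) mod M
  val('b') - val('j') = 2 - 10 = -8
  B^(n-1-k) = 11^1 mod 257 = 11
  Delta = -8 * 11 mod 257 = 169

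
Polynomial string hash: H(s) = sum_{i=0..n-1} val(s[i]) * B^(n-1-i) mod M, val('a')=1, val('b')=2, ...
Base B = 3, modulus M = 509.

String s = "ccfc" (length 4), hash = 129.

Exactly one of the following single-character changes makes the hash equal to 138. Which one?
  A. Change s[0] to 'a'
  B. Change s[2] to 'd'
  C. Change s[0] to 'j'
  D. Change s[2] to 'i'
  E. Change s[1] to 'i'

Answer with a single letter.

Option A: s[0]='c'->'a', delta=(1-3)*3^3 mod 509 = 455, hash=129+455 mod 509 = 75
Option B: s[2]='f'->'d', delta=(4-6)*3^1 mod 509 = 503, hash=129+503 mod 509 = 123
Option C: s[0]='c'->'j', delta=(10-3)*3^3 mod 509 = 189, hash=129+189 mod 509 = 318
Option D: s[2]='f'->'i', delta=(9-6)*3^1 mod 509 = 9, hash=129+9 mod 509 = 138 <-- target
Option E: s[1]='c'->'i', delta=(9-3)*3^2 mod 509 = 54, hash=129+54 mod 509 = 183

Answer: D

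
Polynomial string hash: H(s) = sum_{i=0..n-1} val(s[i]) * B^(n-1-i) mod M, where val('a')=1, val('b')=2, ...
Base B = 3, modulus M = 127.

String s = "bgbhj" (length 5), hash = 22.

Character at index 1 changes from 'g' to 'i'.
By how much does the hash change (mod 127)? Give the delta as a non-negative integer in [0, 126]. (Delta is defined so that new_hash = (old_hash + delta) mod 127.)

Answer: 54

Derivation:
Delta formula: (val(new) - val(old)) * B^(n-1-k) mod M
  val('i') - val('g') = 9 - 7 = 2
  B^(n-1-k) = 3^3 mod 127 = 27
  Delta = 2 * 27 mod 127 = 54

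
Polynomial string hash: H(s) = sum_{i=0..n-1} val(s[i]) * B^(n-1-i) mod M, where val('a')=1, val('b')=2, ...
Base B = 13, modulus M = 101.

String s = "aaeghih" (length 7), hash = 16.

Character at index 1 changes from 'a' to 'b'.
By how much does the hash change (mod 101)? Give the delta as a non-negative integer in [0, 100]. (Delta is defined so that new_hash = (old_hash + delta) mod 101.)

Delta formula: (val(new) - val(old)) * B^(n-1-k) mod M
  val('b') - val('a') = 2 - 1 = 1
  B^(n-1-k) = 13^5 mod 101 = 17
  Delta = 1 * 17 mod 101 = 17

Answer: 17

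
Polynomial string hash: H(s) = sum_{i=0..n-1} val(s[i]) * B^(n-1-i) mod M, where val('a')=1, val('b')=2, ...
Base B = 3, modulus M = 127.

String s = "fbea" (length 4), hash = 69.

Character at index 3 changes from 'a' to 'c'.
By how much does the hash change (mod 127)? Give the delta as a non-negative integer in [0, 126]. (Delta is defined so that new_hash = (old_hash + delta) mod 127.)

Answer: 2

Derivation:
Delta formula: (val(new) - val(old)) * B^(n-1-k) mod M
  val('c') - val('a') = 3 - 1 = 2
  B^(n-1-k) = 3^0 mod 127 = 1
  Delta = 2 * 1 mod 127 = 2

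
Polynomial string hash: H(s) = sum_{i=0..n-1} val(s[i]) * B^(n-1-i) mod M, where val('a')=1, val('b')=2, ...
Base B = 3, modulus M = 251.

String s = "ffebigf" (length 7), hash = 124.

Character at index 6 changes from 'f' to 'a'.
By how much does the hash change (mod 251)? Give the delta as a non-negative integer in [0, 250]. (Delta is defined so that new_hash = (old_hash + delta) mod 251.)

Delta formula: (val(new) - val(old)) * B^(n-1-k) mod M
  val('a') - val('f') = 1 - 6 = -5
  B^(n-1-k) = 3^0 mod 251 = 1
  Delta = -5 * 1 mod 251 = 246

Answer: 246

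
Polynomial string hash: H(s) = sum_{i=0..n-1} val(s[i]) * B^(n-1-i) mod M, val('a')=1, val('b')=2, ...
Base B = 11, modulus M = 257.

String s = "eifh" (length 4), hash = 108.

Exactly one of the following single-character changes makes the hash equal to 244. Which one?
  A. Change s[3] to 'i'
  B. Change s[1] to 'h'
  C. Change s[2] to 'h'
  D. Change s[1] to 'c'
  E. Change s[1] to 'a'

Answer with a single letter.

Option A: s[3]='h'->'i', delta=(9-8)*11^0 mod 257 = 1, hash=108+1 mod 257 = 109
Option B: s[1]='i'->'h', delta=(8-9)*11^2 mod 257 = 136, hash=108+136 mod 257 = 244 <-- target
Option C: s[2]='f'->'h', delta=(8-6)*11^1 mod 257 = 22, hash=108+22 mod 257 = 130
Option D: s[1]='i'->'c', delta=(3-9)*11^2 mod 257 = 45, hash=108+45 mod 257 = 153
Option E: s[1]='i'->'a', delta=(1-9)*11^2 mod 257 = 60, hash=108+60 mod 257 = 168

Answer: B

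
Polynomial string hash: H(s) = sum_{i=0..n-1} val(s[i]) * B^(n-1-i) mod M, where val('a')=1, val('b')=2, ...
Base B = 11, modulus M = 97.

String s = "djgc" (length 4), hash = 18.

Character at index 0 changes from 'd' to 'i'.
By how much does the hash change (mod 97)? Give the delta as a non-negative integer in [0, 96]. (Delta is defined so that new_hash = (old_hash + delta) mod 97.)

Delta formula: (val(new) - val(old)) * B^(n-1-k) mod M
  val('i') - val('d') = 9 - 4 = 5
  B^(n-1-k) = 11^3 mod 97 = 70
  Delta = 5 * 70 mod 97 = 59

Answer: 59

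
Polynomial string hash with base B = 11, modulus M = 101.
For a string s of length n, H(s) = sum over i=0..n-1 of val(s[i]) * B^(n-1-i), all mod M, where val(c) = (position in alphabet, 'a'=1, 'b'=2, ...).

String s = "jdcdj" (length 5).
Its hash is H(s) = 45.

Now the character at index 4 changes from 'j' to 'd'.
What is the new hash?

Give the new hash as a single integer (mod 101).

Answer: 39

Derivation:
val('j') = 10, val('d') = 4
Position k = 4, exponent = n-1-k = 0
B^0 mod M = 11^0 mod 101 = 1
Delta = (4 - 10) * 1 mod 101 = 95
New hash = (45 + 95) mod 101 = 39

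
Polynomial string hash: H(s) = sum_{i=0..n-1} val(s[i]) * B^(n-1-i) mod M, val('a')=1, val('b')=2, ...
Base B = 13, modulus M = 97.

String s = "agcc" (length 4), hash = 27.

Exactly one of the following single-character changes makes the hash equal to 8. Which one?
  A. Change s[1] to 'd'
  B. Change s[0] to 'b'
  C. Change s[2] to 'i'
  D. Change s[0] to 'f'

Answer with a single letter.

Answer: C

Derivation:
Option A: s[1]='g'->'d', delta=(4-7)*13^2 mod 97 = 75, hash=27+75 mod 97 = 5
Option B: s[0]='a'->'b', delta=(2-1)*13^3 mod 97 = 63, hash=27+63 mod 97 = 90
Option C: s[2]='c'->'i', delta=(9-3)*13^1 mod 97 = 78, hash=27+78 mod 97 = 8 <-- target
Option D: s[0]='a'->'f', delta=(6-1)*13^3 mod 97 = 24, hash=27+24 mod 97 = 51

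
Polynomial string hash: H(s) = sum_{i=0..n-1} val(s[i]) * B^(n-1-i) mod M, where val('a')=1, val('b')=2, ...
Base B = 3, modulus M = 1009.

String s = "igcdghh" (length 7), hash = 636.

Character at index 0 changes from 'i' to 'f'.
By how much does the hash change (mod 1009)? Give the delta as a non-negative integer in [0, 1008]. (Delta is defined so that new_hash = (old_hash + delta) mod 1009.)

Answer: 840

Derivation:
Delta formula: (val(new) - val(old)) * B^(n-1-k) mod M
  val('f') - val('i') = 6 - 9 = -3
  B^(n-1-k) = 3^6 mod 1009 = 729
  Delta = -3 * 729 mod 1009 = 840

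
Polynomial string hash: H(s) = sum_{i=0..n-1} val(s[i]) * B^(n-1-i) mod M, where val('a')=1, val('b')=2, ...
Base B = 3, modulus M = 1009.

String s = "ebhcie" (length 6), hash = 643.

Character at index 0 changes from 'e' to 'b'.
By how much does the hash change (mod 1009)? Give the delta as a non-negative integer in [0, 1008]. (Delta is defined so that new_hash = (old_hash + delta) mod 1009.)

Delta formula: (val(new) - val(old)) * B^(n-1-k) mod M
  val('b') - val('e') = 2 - 5 = -3
  B^(n-1-k) = 3^5 mod 1009 = 243
  Delta = -3 * 243 mod 1009 = 280

Answer: 280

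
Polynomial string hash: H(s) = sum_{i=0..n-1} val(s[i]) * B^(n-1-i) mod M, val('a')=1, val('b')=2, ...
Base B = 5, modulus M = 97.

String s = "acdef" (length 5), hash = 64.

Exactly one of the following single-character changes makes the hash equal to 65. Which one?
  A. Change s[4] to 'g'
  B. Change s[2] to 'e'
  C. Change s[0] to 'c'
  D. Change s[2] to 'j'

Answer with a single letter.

Answer: A

Derivation:
Option A: s[4]='f'->'g', delta=(7-6)*5^0 mod 97 = 1, hash=64+1 mod 97 = 65 <-- target
Option B: s[2]='d'->'e', delta=(5-4)*5^2 mod 97 = 25, hash=64+25 mod 97 = 89
Option C: s[0]='a'->'c', delta=(3-1)*5^4 mod 97 = 86, hash=64+86 mod 97 = 53
Option D: s[2]='d'->'j', delta=(10-4)*5^2 mod 97 = 53, hash=64+53 mod 97 = 20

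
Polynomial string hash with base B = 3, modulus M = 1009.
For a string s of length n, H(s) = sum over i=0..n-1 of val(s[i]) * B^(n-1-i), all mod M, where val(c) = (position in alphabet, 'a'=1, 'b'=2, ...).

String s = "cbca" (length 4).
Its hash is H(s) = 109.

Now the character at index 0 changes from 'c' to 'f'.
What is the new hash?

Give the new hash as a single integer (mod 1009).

val('c') = 3, val('f') = 6
Position k = 0, exponent = n-1-k = 3
B^3 mod M = 3^3 mod 1009 = 27
Delta = (6 - 3) * 27 mod 1009 = 81
New hash = (109 + 81) mod 1009 = 190

Answer: 190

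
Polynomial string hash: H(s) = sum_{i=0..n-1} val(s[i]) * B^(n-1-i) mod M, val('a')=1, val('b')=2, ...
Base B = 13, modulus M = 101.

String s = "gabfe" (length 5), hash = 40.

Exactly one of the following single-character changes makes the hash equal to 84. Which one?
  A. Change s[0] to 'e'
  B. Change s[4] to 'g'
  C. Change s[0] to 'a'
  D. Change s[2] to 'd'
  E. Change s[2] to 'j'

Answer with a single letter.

Answer: A

Derivation:
Option A: s[0]='g'->'e', delta=(5-7)*13^4 mod 101 = 44, hash=40+44 mod 101 = 84 <-- target
Option B: s[4]='e'->'g', delta=(7-5)*13^0 mod 101 = 2, hash=40+2 mod 101 = 42
Option C: s[0]='g'->'a', delta=(1-7)*13^4 mod 101 = 31, hash=40+31 mod 101 = 71
Option D: s[2]='b'->'d', delta=(4-2)*13^2 mod 101 = 35, hash=40+35 mod 101 = 75
Option E: s[2]='b'->'j', delta=(10-2)*13^2 mod 101 = 39, hash=40+39 mod 101 = 79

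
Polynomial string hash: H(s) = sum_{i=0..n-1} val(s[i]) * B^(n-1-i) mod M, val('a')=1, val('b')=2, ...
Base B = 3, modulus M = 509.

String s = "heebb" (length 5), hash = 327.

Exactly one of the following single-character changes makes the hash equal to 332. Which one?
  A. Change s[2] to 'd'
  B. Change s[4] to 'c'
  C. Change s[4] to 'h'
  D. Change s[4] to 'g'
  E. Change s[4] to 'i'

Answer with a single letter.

Answer: D

Derivation:
Option A: s[2]='e'->'d', delta=(4-5)*3^2 mod 509 = 500, hash=327+500 mod 509 = 318
Option B: s[4]='b'->'c', delta=(3-2)*3^0 mod 509 = 1, hash=327+1 mod 509 = 328
Option C: s[4]='b'->'h', delta=(8-2)*3^0 mod 509 = 6, hash=327+6 mod 509 = 333
Option D: s[4]='b'->'g', delta=(7-2)*3^0 mod 509 = 5, hash=327+5 mod 509 = 332 <-- target
Option E: s[4]='b'->'i', delta=(9-2)*3^0 mod 509 = 7, hash=327+7 mod 509 = 334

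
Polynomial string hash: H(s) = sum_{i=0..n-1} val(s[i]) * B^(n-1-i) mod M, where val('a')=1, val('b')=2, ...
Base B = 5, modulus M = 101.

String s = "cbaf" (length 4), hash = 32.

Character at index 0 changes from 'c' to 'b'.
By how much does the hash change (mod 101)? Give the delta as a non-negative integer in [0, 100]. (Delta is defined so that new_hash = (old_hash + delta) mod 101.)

Answer: 77

Derivation:
Delta formula: (val(new) - val(old)) * B^(n-1-k) mod M
  val('b') - val('c') = 2 - 3 = -1
  B^(n-1-k) = 5^3 mod 101 = 24
  Delta = -1 * 24 mod 101 = 77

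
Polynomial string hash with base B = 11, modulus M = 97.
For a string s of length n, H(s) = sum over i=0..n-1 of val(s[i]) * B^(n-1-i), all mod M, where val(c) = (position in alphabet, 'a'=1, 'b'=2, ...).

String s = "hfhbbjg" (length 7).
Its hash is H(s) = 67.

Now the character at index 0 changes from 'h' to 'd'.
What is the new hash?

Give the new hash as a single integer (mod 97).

val('h') = 8, val('d') = 4
Position k = 0, exponent = n-1-k = 6
B^6 mod M = 11^6 mod 97 = 50
Delta = (4 - 8) * 50 mod 97 = 91
New hash = (67 + 91) mod 97 = 61

Answer: 61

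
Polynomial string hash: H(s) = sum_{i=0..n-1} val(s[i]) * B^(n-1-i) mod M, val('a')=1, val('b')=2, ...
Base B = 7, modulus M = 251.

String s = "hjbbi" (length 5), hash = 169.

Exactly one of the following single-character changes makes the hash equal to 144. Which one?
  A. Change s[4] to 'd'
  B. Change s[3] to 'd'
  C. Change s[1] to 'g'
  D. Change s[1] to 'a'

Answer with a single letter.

Option A: s[4]='i'->'d', delta=(4-9)*7^0 mod 251 = 246, hash=169+246 mod 251 = 164
Option B: s[3]='b'->'d', delta=(4-2)*7^1 mod 251 = 14, hash=169+14 mod 251 = 183
Option C: s[1]='j'->'g', delta=(7-10)*7^3 mod 251 = 226, hash=169+226 mod 251 = 144 <-- target
Option D: s[1]='j'->'a', delta=(1-10)*7^3 mod 251 = 176, hash=169+176 mod 251 = 94

Answer: C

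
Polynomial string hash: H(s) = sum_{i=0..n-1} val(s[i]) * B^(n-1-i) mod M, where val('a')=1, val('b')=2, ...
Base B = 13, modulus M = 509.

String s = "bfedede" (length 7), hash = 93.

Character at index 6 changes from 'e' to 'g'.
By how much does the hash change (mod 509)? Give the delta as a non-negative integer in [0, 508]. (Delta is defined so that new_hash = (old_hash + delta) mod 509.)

Delta formula: (val(new) - val(old)) * B^(n-1-k) mod M
  val('g') - val('e') = 7 - 5 = 2
  B^(n-1-k) = 13^0 mod 509 = 1
  Delta = 2 * 1 mod 509 = 2

Answer: 2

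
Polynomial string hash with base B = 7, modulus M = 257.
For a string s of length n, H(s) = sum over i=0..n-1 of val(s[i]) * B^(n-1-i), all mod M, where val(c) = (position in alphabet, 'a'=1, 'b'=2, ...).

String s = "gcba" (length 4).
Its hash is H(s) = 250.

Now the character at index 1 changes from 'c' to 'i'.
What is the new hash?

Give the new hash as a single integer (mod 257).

Answer: 30

Derivation:
val('c') = 3, val('i') = 9
Position k = 1, exponent = n-1-k = 2
B^2 mod M = 7^2 mod 257 = 49
Delta = (9 - 3) * 49 mod 257 = 37
New hash = (250 + 37) mod 257 = 30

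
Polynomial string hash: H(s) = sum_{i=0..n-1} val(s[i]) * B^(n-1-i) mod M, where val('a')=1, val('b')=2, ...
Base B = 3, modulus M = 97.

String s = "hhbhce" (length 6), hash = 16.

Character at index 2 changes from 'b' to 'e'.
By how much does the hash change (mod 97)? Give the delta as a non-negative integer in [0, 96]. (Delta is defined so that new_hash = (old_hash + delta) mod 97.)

Answer: 81

Derivation:
Delta formula: (val(new) - val(old)) * B^(n-1-k) mod M
  val('e') - val('b') = 5 - 2 = 3
  B^(n-1-k) = 3^3 mod 97 = 27
  Delta = 3 * 27 mod 97 = 81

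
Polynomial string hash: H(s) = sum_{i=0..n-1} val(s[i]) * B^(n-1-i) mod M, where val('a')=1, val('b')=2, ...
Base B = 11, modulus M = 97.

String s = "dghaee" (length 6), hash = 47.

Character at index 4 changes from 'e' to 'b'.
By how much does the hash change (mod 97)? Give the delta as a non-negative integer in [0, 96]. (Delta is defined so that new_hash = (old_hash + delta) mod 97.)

Delta formula: (val(new) - val(old)) * B^(n-1-k) mod M
  val('b') - val('e') = 2 - 5 = -3
  B^(n-1-k) = 11^1 mod 97 = 11
  Delta = -3 * 11 mod 97 = 64

Answer: 64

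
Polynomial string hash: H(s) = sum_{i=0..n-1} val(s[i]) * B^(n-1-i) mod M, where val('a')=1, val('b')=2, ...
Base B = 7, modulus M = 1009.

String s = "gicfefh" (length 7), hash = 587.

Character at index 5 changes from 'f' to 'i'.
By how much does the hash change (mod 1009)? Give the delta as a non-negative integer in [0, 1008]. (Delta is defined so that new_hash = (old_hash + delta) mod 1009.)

Answer: 21

Derivation:
Delta formula: (val(new) - val(old)) * B^(n-1-k) mod M
  val('i') - val('f') = 9 - 6 = 3
  B^(n-1-k) = 7^1 mod 1009 = 7
  Delta = 3 * 7 mod 1009 = 21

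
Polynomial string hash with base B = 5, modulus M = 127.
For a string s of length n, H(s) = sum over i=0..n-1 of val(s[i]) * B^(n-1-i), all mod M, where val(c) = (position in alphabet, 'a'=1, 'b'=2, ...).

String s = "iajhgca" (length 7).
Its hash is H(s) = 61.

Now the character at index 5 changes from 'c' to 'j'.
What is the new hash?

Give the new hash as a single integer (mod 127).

Answer: 96

Derivation:
val('c') = 3, val('j') = 10
Position k = 5, exponent = n-1-k = 1
B^1 mod M = 5^1 mod 127 = 5
Delta = (10 - 3) * 5 mod 127 = 35
New hash = (61 + 35) mod 127 = 96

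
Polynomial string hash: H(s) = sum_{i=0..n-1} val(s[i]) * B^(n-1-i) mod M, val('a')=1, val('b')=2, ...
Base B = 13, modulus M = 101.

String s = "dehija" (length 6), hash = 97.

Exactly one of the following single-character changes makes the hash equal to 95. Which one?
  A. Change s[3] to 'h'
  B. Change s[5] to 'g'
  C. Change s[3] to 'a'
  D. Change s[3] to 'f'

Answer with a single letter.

Answer: D

Derivation:
Option A: s[3]='i'->'h', delta=(8-9)*13^2 mod 101 = 33, hash=97+33 mod 101 = 29
Option B: s[5]='a'->'g', delta=(7-1)*13^0 mod 101 = 6, hash=97+6 mod 101 = 2
Option C: s[3]='i'->'a', delta=(1-9)*13^2 mod 101 = 62, hash=97+62 mod 101 = 58
Option D: s[3]='i'->'f', delta=(6-9)*13^2 mod 101 = 99, hash=97+99 mod 101 = 95 <-- target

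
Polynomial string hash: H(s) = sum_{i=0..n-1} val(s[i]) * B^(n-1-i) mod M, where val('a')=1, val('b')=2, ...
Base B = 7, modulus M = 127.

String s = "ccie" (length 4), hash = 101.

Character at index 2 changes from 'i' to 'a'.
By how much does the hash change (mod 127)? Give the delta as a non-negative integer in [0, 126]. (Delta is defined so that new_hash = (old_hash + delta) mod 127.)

Delta formula: (val(new) - val(old)) * B^(n-1-k) mod M
  val('a') - val('i') = 1 - 9 = -8
  B^(n-1-k) = 7^1 mod 127 = 7
  Delta = -8 * 7 mod 127 = 71

Answer: 71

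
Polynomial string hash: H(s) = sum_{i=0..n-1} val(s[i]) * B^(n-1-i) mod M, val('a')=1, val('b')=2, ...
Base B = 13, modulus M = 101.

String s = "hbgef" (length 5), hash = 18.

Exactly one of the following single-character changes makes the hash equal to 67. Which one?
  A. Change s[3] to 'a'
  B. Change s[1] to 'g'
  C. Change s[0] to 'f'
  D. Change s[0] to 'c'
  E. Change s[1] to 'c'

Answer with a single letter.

Answer: A

Derivation:
Option A: s[3]='e'->'a', delta=(1-5)*13^1 mod 101 = 49, hash=18+49 mod 101 = 67 <-- target
Option B: s[1]='b'->'g', delta=(7-2)*13^3 mod 101 = 77, hash=18+77 mod 101 = 95
Option C: s[0]='h'->'f', delta=(6-8)*13^4 mod 101 = 44, hash=18+44 mod 101 = 62
Option D: s[0]='h'->'c', delta=(3-8)*13^4 mod 101 = 9, hash=18+9 mod 101 = 27
Option E: s[1]='b'->'c', delta=(3-2)*13^3 mod 101 = 76, hash=18+76 mod 101 = 94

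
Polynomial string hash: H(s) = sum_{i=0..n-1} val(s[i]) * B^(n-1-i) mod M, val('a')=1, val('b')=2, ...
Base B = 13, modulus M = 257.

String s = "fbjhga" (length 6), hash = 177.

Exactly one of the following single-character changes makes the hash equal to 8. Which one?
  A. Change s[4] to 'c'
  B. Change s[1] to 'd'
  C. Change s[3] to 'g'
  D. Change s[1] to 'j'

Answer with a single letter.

Answer: C

Derivation:
Option A: s[4]='g'->'c', delta=(3-7)*13^1 mod 257 = 205, hash=177+205 mod 257 = 125
Option B: s[1]='b'->'d', delta=(4-2)*13^4 mod 257 = 68, hash=177+68 mod 257 = 245
Option C: s[3]='h'->'g', delta=(7-8)*13^2 mod 257 = 88, hash=177+88 mod 257 = 8 <-- target
Option D: s[1]='b'->'j', delta=(10-2)*13^4 mod 257 = 15, hash=177+15 mod 257 = 192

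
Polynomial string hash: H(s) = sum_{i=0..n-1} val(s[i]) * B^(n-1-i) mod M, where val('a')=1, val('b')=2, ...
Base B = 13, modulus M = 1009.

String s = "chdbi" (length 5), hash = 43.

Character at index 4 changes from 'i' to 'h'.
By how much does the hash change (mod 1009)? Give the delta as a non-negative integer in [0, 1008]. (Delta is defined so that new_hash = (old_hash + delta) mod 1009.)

Answer: 1008

Derivation:
Delta formula: (val(new) - val(old)) * B^(n-1-k) mod M
  val('h') - val('i') = 8 - 9 = -1
  B^(n-1-k) = 13^0 mod 1009 = 1
  Delta = -1 * 1 mod 1009 = 1008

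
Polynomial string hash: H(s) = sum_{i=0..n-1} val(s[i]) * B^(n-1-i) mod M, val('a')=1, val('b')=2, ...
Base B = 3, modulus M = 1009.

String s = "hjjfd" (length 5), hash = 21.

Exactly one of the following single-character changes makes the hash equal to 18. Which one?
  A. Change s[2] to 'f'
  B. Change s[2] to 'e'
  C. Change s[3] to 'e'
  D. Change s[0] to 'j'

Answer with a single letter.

Option A: s[2]='j'->'f', delta=(6-10)*3^2 mod 1009 = 973, hash=21+973 mod 1009 = 994
Option B: s[2]='j'->'e', delta=(5-10)*3^2 mod 1009 = 964, hash=21+964 mod 1009 = 985
Option C: s[3]='f'->'e', delta=(5-6)*3^1 mod 1009 = 1006, hash=21+1006 mod 1009 = 18 <-- target
Option D: s[0]='h'->'j', delta=(10-8)*3^4 mod 1009 = 162, hash=21+162 mod 1009 = 183

Answer: C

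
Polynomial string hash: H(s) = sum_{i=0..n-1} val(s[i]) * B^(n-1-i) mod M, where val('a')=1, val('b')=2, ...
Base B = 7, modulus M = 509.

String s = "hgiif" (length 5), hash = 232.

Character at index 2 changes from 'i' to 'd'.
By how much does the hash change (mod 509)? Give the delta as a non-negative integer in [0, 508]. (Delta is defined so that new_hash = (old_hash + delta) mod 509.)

Answer: 264

Derivation:
Delta formula: (val(new) - val(old)) * B^(n-1-k) mod M
  val('d') - val('i') = 4 - 9 = -5
  B^(n-1-k) = 7^2 mod 509 = 49
  Delta = -5 * 49 mod 509 = 264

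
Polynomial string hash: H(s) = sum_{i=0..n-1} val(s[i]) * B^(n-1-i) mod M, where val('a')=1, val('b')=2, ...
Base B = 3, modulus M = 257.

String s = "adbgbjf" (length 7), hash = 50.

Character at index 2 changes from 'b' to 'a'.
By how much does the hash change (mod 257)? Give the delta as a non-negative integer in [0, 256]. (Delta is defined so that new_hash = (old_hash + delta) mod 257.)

Delta formula: (val(new) - val(old)) * B^(n-1-k) mod M
  val('a') - val('b') = 1 - 2 = -1
  B^(n-1-k) = 3^4 mod 257 = 81
  Delta = -1 * 81 mod 257 = 176

Answer: 176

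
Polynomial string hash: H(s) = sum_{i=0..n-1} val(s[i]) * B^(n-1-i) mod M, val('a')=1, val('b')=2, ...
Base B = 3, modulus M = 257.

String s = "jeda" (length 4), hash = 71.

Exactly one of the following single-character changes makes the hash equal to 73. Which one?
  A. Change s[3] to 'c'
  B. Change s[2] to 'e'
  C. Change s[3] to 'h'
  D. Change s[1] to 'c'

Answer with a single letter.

Answer: A

Derivation:
Option A: s[3]='a'->'c', delta=(3-1)*3^0 mod 257 = 2, hash=71+2 mod 257 = 73 <-- target
Option B: s[2]='d'->'e', delta=(5-4)*3^1 mod 257 = 3, hash=71+3 mod 257 = 74
Option C: s[3]='a'->'h', delta=(8-1)*3^0 mod 257 = 7, hash=71+7 mod 257 = 78
Option D: s[1]='e'->'c', delta=(3-5)*3^2 mod 257 = 239, hash=71+239 mod 257 = 53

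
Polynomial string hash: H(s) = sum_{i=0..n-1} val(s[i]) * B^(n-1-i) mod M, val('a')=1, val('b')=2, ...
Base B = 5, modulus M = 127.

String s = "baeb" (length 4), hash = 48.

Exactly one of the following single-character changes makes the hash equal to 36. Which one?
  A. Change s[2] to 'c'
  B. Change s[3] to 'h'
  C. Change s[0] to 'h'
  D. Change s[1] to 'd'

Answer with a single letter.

Answer: C

Derivation:
Option A: s[2]='e'->'c', delta=(3-5)*5^1 mod 127 = 117, hash=48+117 mod 127 = 38
Option B: s[3]='b'->'h', delta=(8-2)*5^0 mod 127 = 6, hash=48+6 mod 127 = 54
Option C: s[0]='b'->'h', delta=(8-2)*5^3 mod 127 = 115, hash=48+115 mod 127 = 36 <-- target
Option D: s[1]='a'->'d', delta=(4-1)*5^2 mod 127 = 75, hash=48+75 mod 127 = 123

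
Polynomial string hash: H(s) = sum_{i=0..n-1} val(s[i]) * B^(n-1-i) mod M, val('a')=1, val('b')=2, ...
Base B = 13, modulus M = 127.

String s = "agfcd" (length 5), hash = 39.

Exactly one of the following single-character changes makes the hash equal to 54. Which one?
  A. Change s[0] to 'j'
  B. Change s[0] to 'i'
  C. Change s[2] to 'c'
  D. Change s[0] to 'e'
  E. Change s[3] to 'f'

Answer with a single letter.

Answer: B

Derivation:
Option A: s[0]='a'->'j', delta=(10-1)*13^4 mod 127 = 1, hash=39+1 mod 127 = 40
Option B: s[0]='a'->'i', delta=(9-1)*13^4 mod 127 = 15, hash=39+15 mod 127 = 54 <-- target
Option C: s[2]='f'->'c', delta=(3-6)*13^2 mod 127 = 1, hash=39+1 mod 127 = 40
Option D: s[0]='a'->'e', delta=(5-1)*13^4 mod 127 = 71, hash=39+71 mod 127 = 110
Option E: s[3]='c'->'f', delta=(6-3)*13^1 mod 127 = 39, hash=39+39 mod 127 = 78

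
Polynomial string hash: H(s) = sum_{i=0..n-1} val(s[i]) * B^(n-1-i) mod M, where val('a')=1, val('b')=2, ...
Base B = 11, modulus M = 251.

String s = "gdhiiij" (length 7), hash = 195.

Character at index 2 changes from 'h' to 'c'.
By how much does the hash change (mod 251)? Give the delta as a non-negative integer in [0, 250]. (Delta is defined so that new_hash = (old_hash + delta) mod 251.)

Delta formula: (val(new) - val(old)) * B^(n-1-k) mod M
  val('c') - val('h') = 3 - 8 = -5
  B^(n-1-k) = 11^4 mod 251 = 83
  Delta = -5 * 83 mod 251 = 87

Answer: 87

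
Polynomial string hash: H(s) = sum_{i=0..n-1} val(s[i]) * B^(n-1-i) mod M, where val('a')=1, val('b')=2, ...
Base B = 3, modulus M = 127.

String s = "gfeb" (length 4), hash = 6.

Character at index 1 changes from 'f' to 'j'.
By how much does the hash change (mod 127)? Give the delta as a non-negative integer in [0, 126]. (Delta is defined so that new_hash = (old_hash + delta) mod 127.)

Delta formula: (val(new) - val(old)) * B^(n-1-k) mod M
  val('j') - val('f') = 10 - 6 = 4
  B^(n-1-k) = 3^2 mod 127 = 9
  Delta = 4 * 9 mod 127 = 36

Answer: 36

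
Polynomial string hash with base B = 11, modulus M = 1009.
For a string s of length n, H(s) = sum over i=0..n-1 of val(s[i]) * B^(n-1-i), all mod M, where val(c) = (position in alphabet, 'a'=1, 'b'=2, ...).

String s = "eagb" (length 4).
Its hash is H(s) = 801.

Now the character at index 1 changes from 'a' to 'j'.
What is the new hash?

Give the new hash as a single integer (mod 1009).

Answer: 881

Derivation:
val('a') = 1, val('j') = 10
Position k = 1, exponent = n-1-k = 2
B^2 mod M = 11^2 mod 1009 = 121
Delta = (10 - 1) * 121 mod 1009 = 80
New hash = (801 + 80) mod 1009 = 881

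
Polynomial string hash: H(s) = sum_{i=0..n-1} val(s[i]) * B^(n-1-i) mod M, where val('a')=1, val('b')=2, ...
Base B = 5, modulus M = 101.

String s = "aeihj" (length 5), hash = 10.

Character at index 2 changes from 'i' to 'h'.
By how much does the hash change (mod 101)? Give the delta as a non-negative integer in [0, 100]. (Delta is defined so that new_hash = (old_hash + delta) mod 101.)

Answer: 76

Derivation:
Delta formula: (val(new) - val(old)) * B^(n-1-k) mod M
  val('h') - val('i') = 8 - 9 = -1
  B^(n-1-k) = 5^2 mod 101 = 25
  Delta = -1 * 25 mod 101 = 76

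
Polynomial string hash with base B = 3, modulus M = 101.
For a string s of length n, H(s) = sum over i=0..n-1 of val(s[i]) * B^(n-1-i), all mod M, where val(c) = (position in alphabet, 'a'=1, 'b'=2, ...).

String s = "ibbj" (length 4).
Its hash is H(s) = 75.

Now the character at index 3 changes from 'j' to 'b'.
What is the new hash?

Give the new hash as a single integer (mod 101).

val('j') = 10, val('b') = 2
Position k = 3, exponent = n-1-k = 0
B^0 mod M = 3^0 mod 101 = 1
Delta = (2 - 10) * 1 mod 101 = 93
New hash = (75 + 93) mod 101 = 67

Answer: 67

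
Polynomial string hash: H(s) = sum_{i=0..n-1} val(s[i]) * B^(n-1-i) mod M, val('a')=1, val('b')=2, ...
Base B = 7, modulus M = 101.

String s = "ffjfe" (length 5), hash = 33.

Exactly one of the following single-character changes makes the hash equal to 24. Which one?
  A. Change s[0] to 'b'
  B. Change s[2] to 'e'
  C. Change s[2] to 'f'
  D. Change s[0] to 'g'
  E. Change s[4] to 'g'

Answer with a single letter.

Option A: s[0]='f'->'b', delta=(2-6)*7^4 mod 101 = 92, hash=33+92 mod 101 = 24 <-- target
Option B: s[2]='j'->'e', delta=(5-10)*7^2 mod 101 = 58, hash=33+58 mod 101 = 91
Option C: s[2]='j'->'f', delta=(6-10)*7^2 mod 101 = 6, hash=33+6 mod 101 = 39
Option D: s[0]='f'->'g', delta=(7-6)*7^4 mod 101 = 78, hash=33+78 mod 101 = 10
Option E: s[4]='e'->'g', delta=(7-5)*7^0 mod 101 = 2, hash=33+2 mod 101 = 35

Answer: A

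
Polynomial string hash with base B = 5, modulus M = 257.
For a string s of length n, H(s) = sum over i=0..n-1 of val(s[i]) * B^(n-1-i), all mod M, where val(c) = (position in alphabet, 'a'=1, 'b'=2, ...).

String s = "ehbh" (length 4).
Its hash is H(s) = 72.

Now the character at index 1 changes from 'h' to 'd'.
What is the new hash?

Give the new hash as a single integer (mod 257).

val('h') = 8, val('d') = 4
Position k = 1, exponent = n-1-k = 2
B^2 mod M = 5^2 mod 257 = 25
Delta = (4 - 8) * 25 mod 257 = 157
New hash = (72 + 157) mod 257 = 229

Answer: 229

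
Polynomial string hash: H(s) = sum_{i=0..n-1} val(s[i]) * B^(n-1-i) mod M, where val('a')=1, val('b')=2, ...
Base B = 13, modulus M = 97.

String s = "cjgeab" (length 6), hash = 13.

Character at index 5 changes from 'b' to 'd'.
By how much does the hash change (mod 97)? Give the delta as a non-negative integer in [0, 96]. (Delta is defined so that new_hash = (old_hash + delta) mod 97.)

Answer: 2

Derivation:
Delta formula: (val(new) - val(old)) * B^(n-1-k) mod M
  val('d') - val('b') = 4 - 2 = 2
  B^(n-1-k) = 13^0 mod 97 = 1
  Delta = 2 * 1 mod 97 = 2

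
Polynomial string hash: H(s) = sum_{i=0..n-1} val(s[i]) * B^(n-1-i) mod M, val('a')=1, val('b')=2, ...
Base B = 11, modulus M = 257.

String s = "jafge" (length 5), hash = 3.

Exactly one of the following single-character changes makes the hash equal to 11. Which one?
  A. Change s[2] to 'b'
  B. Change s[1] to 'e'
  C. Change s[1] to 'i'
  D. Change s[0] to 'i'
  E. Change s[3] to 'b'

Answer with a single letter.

Option A: s[2]='f'->'b', delta=(2-6)*11^2 mod 257 = 30, hash=3+30 mod 257 = 33
Option B: s[1]='a'->'e', delta=(5-1)*11^3 mod 257 = 184, hash=3+184 mod 257 = 187
Option C: s[1]='a'->'i', delta=(9-1)*11^3 mod 257 = 111, hash=3+111 mod 257 = 114
Option D: s[0]='j'->'i', delta=(9-10)*11^4 mod 257 = 8, hash=3+8 mod 257 = 11 <-- target
Option E: s[3]='g'->'b', delta=(2-7)*11^1 mod 257 = 202, hash=3+202 mod 257 = 205

Answer: D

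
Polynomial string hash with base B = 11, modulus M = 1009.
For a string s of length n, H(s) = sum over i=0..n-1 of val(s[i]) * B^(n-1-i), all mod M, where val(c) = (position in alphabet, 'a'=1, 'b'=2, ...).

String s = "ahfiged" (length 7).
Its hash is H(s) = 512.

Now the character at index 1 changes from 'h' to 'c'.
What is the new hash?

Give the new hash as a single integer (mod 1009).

val('h') = 8, val('c') = 3
Position k = 1, exponent = n-1-k = 5
B^5 mod M = 11^5 mod 1009 = 620
Delta = (3 - 8) * 620 mod 1009 = 936
New hash = (512 + 936) mod 1009 = 439

Answer: 439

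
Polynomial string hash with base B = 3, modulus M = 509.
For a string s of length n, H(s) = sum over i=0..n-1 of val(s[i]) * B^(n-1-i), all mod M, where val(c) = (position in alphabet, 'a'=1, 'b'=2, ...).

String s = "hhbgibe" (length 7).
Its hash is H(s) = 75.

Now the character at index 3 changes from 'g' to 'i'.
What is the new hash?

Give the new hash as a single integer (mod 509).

Answer: 129

Derivation:
val('g') = 7, val('i') = 9
Position k = 3, exponent = n-1-k = 3
B^3 mod M = 3^3 mod 509 = 27
Delta = (9 - 7) * 27 mod 509 = 54
New hash = (75 + 54) mod 509 = 129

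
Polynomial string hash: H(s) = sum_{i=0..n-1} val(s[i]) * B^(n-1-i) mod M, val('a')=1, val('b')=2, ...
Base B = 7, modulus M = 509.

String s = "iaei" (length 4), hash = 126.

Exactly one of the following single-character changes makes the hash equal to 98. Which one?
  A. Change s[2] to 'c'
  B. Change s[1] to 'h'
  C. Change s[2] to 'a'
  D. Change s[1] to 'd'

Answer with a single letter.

Option A: s[2]='e'->'c', delta=(3-5)*7^1 mod 509 = 495, hash=126+495 mod 509 = 112
Option B: s[1]='a'->'h', delta=(8-1)*7^2 mod 509 = 343, hash=126+343 mod 509 = 469
Option C: s[2]='e'->'a', delta=(1-5)*7^1 mod 509 = 481, hash=126+481 mod 509 = 98 <-- target
Option D: s[1]='a'->'d', delta=(4-1)*7^2 mod 509 = 147, hash=126+147 mod 509 = 273

Answer: C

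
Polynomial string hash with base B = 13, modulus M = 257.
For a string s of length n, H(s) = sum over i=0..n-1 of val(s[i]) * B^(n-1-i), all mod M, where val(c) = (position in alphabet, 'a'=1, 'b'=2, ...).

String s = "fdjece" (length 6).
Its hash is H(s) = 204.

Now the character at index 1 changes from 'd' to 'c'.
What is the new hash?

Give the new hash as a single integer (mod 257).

Answer: 170

Derivation:
val('d') = 4, val('c') = 3
Position k = 1, exponent = n-1-k = 4
B^4 mod M = 13^4 mod 257 = 34
Delta = (3 - 4) * 34 mod 257 = 223
New hash = (204 + 223) mod 257 = 170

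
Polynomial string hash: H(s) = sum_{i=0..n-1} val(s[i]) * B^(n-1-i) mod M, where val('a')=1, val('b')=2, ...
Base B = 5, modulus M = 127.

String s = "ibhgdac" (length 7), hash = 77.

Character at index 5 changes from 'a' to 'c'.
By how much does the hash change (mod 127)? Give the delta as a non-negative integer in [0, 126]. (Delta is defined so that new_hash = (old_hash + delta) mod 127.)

Answer: 10

Derivation:
Delta formula: (val(new) - val(old)) * B^(n-1-k) mod M
  val('c') - val('a') = 3 - 1 = 2
  B^(n-1-k) = 5^1 mod 127 = 5
  Delta = 2 * 5 mod 127 = 10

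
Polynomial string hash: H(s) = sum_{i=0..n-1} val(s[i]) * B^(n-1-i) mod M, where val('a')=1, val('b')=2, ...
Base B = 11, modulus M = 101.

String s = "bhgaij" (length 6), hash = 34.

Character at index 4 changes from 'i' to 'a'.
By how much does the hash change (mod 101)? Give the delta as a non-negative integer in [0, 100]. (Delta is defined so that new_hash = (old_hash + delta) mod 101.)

Answer: 13

Derivation:
Delta formula: (val(new) - val(old)) * B^(n-1-k) mod M
  val('a') - val('i') = 1 - 9 = -8
  B^(n-1-k) = 11^1 mod 101 = 11
  Delta = -8 * 11 mod 101 = 13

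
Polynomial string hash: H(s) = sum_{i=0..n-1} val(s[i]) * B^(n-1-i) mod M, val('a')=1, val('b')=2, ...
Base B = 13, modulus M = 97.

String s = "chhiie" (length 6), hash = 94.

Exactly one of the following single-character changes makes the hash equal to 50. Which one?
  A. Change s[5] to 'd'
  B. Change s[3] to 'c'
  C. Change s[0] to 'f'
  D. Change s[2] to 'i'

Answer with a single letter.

Option A: s[5]='e'->'d', delta=(4-5)*13^0 mod 97 = 96, hash=94+96 mod 97 = 93
Option B: s[3]='i'->'c', delta=(3-9)*13^2 mod 97 = 53, hash=94+53 mod 97 = 50 <-- target
Option C: s[0]='c'->'f', delta=(6-3)*13^5 mod 97 = 28, hash=94+28 mod 97 = 25
Option D: s[2]='h'->'i', delta=(9-8)*13^3 mod 97 = 63, hash=94+63 mod 97 = 60

Answer: B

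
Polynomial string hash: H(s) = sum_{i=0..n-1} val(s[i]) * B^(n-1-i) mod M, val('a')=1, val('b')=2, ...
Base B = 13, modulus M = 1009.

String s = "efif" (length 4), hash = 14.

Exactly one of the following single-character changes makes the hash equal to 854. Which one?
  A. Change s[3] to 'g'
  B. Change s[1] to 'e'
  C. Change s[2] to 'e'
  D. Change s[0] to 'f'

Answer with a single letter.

Answer: B

Derivation:
Option A: s[3]='f'->'g', delta=(7-6)*13^0 mod 1009 = 1, hash=14+1 mod 1009 = 15
Option B: s[1]='f'->'e', delta=(5-6)*13^2 mod 1009 = 840, hash=14+840 mod 1009 = 854 <-- target
Option C: s[2]='i'->'e', delta=(5-9)*13^1 mod 1009 = 957, hash=14+957 mod 1009 = 971
Option D: s[0]='e'->'f', delta=(6-5)*13^3 mod 1009 = 179, hash=14+179 mod 1009 = 193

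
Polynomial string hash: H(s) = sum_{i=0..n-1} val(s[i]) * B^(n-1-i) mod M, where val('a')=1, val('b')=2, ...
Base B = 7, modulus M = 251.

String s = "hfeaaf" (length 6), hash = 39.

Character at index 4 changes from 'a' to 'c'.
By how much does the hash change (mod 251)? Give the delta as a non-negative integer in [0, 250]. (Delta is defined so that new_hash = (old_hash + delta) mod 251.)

Answer: 14

Derivation:
Delta formula: (val(new) - val(old)) * B^(n-1-k) mod M
  val('c') - val('a') = 3 - 1 = 2
  B^(n-1-k) = 7^1 mod 251 = 7
  Delta = 2 * 7 mod 251 = 14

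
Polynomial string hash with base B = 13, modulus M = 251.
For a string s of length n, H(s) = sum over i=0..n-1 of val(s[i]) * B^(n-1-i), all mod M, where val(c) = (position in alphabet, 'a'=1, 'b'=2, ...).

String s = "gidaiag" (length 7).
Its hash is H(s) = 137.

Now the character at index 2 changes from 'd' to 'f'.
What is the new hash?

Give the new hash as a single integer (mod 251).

val('d') = 4, val('f') = 6
Position k = 2, exponent = n-1-k = 4
B^4 mod M = 13^4 mod 251 = 198
Delta = (6 - 4) * 198 mod 251 = 145
New hash = (137 + 145) mod 251 = 31

Answer: 31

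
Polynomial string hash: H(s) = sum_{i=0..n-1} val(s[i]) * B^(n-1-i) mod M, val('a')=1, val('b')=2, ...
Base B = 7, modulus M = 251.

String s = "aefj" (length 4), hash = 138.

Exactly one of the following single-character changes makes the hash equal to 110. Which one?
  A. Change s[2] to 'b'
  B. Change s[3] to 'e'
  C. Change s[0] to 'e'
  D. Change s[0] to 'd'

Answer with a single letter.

Answer: A

Derivation:
Option A: s[2]='f'->'b', delta=(2-6)*7^1 mod 251 = 223, hash=138+223 mod 251 = 110 <-- target
Option B: s[3]='j'->'e', delta=(5-10)*7^0 mod 251 = 246, hash=138+246 mod 251 = 133
Option C: s[0]='a'->'e', delta=(5-1)*7^3 mod 251 = 117, hash=138+117 mod 251 = 4
Option D: s[0]='a'->'d', delta=(4-1)*7^3 mod 251 = 25, hash=138+25 mod 251 = 163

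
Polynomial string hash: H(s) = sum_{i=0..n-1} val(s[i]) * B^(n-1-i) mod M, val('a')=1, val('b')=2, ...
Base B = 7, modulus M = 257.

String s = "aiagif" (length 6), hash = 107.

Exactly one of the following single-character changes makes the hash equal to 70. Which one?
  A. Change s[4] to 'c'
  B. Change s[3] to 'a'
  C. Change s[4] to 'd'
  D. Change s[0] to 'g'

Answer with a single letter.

Answer: B

Derivation:
Option A: s[4]='i'->'c', delta=(3-9)*7^1 mod 257 = 215, hash=107+215 mod 257 = 65
Option B: s[3]='g'->'a', delta=(1-7)*7^2 mod 257 = 220, hash=107+220 mod 257 = 70 <-- target
Option C: s[4]='i'->'d', delta=(4-9)*7^1 mod 257 = 222, hash=107+222 mod 257 = 72
Option D: s[0]='a'->'g', delta=(7-1)*7^5 mod 257 = 98, hash=107+98 mod 257 = 205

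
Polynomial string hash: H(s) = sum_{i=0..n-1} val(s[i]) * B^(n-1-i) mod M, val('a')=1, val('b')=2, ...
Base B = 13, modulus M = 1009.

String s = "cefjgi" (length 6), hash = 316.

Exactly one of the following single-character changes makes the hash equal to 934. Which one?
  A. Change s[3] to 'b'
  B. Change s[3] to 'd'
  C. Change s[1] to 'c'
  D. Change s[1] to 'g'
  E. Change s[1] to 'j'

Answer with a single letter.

Option A: s[3]='j'->'b', delta=(2-10)*13^2 mod 1009 = 666, hash=316+666 mod 1009 = 982
Option B: s[3]='j'->'d', delta=(4-10)*13^2 mod 1009 = 1004, hash=316+1004 mod 1009 = 311
Option C: s[1]='e'->'c', delta=(3-5)*13^4 mod 1009 = 391, hash=316+391 mod 1009 = 707
Option D: s[1]='e'->'g', delta=(7-5)*13^4 mod 1009 = 618, hash=316+618 mod 1009 = 934 <-- target
Option E: s[1]='e'->'j', delta=(10-5)*13^4 mod 1009 = 536, hash=316+536 mod 1009 = 852

Answer: D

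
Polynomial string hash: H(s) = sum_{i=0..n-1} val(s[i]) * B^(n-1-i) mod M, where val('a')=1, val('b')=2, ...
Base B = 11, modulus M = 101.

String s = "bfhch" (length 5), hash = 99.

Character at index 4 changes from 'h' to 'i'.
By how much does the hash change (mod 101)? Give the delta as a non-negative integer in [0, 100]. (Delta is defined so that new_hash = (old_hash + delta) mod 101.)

Answer: 1

Derivation:
Delta formula: (val(new) - val(old)) * B^(n-1-k) mod M
  val('i') - val('h') = 9 - 8 = 1
  B^(n-1-k) = 11^0 mod 101 = 1
  Delta = 1 * 1 mod 101 = 1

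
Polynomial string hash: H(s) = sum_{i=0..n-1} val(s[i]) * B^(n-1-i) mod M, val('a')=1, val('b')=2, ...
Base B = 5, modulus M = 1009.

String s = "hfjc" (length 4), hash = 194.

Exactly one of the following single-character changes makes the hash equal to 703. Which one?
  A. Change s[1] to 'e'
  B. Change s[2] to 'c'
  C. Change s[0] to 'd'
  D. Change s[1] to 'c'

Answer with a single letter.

Option A: s[1]='f'->'e', delta=(5-6)*5^2 mod 1009 = 984, hash=194+984 mod 1009 = 169
Option B: s[2]='j'->'c', delta=(3-10)*5^1 mod 1009 = 974, hash=194+974 mod 1009 = 159
Option C: s[0]='h'->'d', delta=(4-8)*5^3 mod 1009 = 509, hash=194+509 mod 1009 = 703 <-- target
Option D: s[1]='f'->'c', delta=(3-6)*5^2 mod 1009 = 934, hash=194+934 mod 1009 = 119

Answer: C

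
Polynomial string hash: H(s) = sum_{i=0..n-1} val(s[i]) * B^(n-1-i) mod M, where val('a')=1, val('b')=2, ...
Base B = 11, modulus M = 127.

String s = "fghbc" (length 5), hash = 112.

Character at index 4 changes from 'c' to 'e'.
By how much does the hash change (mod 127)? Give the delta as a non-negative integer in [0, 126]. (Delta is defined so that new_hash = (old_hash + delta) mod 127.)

Answer: 2

Derivation:
Delta formula: (val(new) - val(old)) * B^(n-1-k) mod M
  val('e') - val('c') = 5 - 3 = 2
  B^(n-1-k) = 11^0 mod 127 = 1
  Delta = 2 * 1 mod 127 = 2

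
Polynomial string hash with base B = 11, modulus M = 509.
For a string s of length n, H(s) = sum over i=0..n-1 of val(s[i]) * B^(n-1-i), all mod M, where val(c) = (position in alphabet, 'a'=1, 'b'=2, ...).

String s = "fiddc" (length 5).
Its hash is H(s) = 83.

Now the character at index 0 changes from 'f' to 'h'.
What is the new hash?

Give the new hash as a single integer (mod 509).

Answer: 352

Derivation:
val('f') = 6, val('h') = 8
Position k = 0, exponent = n-1-k = 4
B^4 mod M = 11^4 mod 509 = 389
Delta = (8 - 6) * 389 mod 509 = 269
New hash = (83 + 269) mod 509 = 352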